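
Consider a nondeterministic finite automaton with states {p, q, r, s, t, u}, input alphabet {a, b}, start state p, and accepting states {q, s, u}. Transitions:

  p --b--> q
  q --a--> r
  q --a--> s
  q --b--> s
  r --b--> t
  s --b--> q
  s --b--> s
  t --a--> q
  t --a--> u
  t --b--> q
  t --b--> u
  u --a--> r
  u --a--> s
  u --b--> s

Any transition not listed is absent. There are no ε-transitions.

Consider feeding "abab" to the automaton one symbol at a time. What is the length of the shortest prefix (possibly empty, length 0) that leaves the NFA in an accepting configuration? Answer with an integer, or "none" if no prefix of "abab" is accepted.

none

Start in {p}.
Read 'a': p→∅; now ∅.
The set is empty and remains empty for the remaining 3 symbols.
No reachable set along the way intersects F.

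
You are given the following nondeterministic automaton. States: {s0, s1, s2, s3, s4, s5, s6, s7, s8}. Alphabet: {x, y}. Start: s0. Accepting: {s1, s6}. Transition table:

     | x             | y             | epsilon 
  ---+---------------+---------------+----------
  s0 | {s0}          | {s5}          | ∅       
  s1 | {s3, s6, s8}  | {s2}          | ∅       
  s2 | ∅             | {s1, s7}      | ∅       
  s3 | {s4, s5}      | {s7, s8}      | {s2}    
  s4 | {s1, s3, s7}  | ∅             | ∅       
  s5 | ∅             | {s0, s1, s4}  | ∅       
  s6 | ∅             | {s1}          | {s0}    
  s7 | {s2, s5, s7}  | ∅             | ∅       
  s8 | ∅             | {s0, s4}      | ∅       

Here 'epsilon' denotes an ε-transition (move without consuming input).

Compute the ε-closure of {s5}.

{s5}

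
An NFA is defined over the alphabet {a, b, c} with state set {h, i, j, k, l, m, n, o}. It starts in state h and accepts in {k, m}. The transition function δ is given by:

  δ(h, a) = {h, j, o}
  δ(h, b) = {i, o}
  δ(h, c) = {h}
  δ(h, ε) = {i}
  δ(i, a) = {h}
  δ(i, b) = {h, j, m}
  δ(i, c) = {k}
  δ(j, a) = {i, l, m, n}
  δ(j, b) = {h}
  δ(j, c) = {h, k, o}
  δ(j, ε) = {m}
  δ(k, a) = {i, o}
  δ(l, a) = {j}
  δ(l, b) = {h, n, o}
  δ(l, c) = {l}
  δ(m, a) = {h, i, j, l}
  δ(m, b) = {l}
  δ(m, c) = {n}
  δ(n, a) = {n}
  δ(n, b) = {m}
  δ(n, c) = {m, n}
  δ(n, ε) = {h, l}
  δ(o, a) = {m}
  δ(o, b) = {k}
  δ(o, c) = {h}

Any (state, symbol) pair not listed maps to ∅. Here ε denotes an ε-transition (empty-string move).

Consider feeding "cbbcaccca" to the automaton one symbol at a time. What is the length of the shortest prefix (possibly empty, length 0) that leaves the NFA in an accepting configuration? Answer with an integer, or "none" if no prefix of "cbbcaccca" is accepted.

1

Start: ε-closure({h}) = {h, i}.
Read 'c': h→{h}, i→{k}; union {h, k}; ε-closure = {h, i, k}.
None of the earlier sets intersect F, but {h, i, k} does.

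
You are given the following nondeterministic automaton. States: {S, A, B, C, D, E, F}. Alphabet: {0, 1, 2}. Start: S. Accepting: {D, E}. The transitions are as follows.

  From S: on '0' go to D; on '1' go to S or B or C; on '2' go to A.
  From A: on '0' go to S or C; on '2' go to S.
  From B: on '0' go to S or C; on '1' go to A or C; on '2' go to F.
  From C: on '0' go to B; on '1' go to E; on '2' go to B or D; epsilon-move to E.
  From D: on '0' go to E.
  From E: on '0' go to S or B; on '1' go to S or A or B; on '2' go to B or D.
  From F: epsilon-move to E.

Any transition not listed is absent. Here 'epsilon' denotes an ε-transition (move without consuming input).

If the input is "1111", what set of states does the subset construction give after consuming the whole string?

{S, A, B, C, E}

Start in {S}.
Read '1': S→{S, B, C}; union {S, B, C}; ε-closure = {S, B, C, E}.
Read '1': S→{S, B, C}, B→{A, C}, C→{E}, E→{S, A, B}; now {S, A, B, C, E}.
Read '1': S→{S, B, C}, A→∅, B→{A, C}, C→{E}, E→{S, A, B}; now {S, A, B, C, E}.
Read '1': S→{S, B, C}, A→∅, B→{A, C}, C→{E}, E→{S, A, B}; now {S, A, B, C, E}.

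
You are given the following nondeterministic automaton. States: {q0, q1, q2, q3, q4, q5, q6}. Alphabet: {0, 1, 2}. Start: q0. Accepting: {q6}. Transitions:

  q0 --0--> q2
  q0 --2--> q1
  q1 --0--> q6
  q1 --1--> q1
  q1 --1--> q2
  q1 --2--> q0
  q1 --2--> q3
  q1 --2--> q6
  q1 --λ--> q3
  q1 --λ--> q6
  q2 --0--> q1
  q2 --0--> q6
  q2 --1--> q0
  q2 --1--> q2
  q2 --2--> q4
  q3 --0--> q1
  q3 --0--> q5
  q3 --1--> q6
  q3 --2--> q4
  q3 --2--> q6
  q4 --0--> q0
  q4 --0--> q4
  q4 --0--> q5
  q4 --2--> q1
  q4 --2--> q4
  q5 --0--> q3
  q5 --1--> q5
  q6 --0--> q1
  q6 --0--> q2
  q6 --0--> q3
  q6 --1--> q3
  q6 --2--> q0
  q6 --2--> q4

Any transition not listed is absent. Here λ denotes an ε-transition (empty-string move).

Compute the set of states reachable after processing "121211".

Start in {q0}.
Read '1': q0→∅; now ∅.
The set is empty and remains empty for the remaining 5 symbols.

∅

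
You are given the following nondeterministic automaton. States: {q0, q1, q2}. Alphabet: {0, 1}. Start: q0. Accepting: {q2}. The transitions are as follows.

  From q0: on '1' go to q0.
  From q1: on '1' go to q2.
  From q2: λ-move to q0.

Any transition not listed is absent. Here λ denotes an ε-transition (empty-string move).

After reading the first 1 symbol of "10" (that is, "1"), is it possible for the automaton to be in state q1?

No

Start in {q0}.
Read '1': q0→{q0}; now {q0}.
State q1 is not in {q0}.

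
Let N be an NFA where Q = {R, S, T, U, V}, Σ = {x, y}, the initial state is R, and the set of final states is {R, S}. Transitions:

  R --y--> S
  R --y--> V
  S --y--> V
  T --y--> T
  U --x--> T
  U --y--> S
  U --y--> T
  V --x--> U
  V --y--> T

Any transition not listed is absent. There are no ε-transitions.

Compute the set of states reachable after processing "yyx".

Start in {R}.
Read 'y': R→{S, V}; now {S, V}.
Read 'y': S→{V}, V→{T}; now {T, V}.
Read 'x': T→∅, V→{U}; now {U}.

{U}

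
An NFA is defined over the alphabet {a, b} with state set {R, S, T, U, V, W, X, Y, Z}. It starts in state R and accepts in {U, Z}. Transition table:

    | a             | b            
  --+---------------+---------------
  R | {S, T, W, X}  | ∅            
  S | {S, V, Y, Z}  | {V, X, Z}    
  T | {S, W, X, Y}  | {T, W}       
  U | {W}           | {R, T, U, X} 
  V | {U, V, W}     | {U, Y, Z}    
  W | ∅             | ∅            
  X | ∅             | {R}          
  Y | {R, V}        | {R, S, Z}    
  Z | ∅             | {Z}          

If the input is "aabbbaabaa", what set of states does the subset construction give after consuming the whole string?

{R, S, T, U, V, W, X, Y, Z}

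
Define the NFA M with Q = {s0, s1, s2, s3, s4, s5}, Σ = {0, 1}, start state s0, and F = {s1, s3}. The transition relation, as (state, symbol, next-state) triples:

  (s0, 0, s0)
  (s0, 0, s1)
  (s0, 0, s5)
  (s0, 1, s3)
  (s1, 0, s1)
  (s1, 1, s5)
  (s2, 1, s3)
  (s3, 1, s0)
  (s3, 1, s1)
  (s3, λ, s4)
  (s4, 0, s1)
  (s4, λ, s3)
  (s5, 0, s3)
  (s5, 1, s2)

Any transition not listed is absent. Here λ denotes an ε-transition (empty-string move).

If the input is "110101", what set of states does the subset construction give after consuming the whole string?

Start in {s0}.
Read '1': s0→{s3}; union {s3}; ε-closure = {s3, s4}.
Read '1': s3→{s0, s1}, s4→∅; now {s0, s1}.
Read '0': s0→{s0, s1, s5}, s1→{s1}; now {s0, s1, s5}.
Read '1': s0→{s3}, s1→{s5}, s5→{s2}; union {s2, s3, s5}; ε-closure = {s2, s3, s4, s5}.
Read '0': s2→∅, s3→∅, s4→{s1}, s5→{s3}; union {s1, s3}; ε-closure = {s1, s3, s4}.
Read '1': s1→{s5}, s3→{s0, s1}, s4→∅; now {s0, s1, s5}.

{s0, s1, s5}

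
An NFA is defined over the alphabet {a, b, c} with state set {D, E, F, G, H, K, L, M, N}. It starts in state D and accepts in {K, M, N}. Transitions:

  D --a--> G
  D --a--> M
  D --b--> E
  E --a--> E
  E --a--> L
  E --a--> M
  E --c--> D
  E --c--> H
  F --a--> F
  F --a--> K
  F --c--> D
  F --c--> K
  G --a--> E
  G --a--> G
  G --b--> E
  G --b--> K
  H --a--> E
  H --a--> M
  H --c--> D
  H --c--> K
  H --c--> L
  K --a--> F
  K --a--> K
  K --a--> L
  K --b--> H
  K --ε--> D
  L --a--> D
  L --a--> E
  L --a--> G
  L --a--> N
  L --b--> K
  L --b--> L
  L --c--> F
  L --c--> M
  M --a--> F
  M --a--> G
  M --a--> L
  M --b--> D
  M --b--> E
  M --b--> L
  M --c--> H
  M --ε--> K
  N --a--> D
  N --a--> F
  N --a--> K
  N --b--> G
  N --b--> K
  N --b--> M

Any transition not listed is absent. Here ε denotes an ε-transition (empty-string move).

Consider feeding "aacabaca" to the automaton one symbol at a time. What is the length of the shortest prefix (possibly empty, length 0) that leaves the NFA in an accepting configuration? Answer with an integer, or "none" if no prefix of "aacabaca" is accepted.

1

Start in {D}.
Read 'a': {D} → {D, G, K, M}.
None of the earlier sets intersect F, but {D, G, K, M} does.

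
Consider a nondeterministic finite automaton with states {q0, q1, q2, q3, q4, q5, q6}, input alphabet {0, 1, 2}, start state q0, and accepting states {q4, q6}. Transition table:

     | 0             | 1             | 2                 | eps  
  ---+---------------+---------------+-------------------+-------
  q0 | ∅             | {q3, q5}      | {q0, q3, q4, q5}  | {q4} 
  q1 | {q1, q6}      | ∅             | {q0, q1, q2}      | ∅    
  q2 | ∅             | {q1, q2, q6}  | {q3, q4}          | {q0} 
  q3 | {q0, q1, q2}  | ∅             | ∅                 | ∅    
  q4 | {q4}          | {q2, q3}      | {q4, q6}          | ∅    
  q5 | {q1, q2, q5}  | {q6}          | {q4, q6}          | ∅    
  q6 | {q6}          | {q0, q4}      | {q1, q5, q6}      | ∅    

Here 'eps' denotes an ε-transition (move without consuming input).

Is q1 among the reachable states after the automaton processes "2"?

No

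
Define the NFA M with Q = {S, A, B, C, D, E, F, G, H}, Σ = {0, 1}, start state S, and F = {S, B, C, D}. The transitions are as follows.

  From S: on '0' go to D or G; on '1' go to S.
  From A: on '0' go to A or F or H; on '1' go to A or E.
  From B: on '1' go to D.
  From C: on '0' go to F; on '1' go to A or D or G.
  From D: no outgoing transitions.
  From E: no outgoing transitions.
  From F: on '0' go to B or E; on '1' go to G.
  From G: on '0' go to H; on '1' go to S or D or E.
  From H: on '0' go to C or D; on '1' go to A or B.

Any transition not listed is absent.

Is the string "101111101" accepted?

Yes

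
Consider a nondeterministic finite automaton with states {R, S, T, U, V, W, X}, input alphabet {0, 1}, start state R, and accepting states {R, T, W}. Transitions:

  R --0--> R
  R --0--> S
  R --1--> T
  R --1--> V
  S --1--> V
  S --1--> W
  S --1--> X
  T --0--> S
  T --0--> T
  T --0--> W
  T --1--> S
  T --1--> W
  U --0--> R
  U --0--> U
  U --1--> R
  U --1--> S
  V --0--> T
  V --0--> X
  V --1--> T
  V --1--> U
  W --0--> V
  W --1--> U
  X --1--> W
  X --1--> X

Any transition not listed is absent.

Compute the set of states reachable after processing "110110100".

{R, S, T, U, V, W, X}

Start in {R}.
Read '1': {R} → {T, V}.
Read '1': {T, V} → {S, T, U, W}.
Read '0': {S, T, U, W} → {R, S, T, U, V, W}.
Read '1': {R, S, T, U, V, W} → {R, S, T, U, V, W, X}.
Read '1': {R, S, T, U, V, W, X} → {R, S, T, U, V, W, X}.
Read '0': {R, S, T, U, V, W, X} → {R, S, T, U, V, W, X}.
Read '1': {R, S, T, U, V, W, X} → {R, S, T, U, V, W, X}.
Read '0': {R, S, T, U, V, W, X} → {R, S, T, U, V, W, X}.
Read '0': {R, S, T, U, V, W, X} → {R, S, T, U, V, W, X}.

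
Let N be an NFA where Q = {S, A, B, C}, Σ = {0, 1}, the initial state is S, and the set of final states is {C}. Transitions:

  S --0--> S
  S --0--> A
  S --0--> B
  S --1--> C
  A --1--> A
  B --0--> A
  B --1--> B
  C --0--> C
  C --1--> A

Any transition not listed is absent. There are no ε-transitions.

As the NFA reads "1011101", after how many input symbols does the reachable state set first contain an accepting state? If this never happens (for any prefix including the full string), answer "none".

Start in {S}.
Read '1': {S} → {C}.
None of the earlier sets intersect F, but {C} does.

1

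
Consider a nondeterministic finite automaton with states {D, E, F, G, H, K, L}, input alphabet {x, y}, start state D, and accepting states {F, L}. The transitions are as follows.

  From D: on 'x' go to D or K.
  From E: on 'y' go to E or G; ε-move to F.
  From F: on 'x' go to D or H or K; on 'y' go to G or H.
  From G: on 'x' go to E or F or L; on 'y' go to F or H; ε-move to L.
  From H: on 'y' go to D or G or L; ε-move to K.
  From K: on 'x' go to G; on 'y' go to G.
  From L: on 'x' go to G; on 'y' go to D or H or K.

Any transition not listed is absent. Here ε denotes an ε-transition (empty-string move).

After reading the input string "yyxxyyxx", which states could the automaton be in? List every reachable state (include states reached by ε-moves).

Start in {D}.
Read 'y': {D} → ∅.
The set is empty and remains empty for the remaining 7 symbols.

∅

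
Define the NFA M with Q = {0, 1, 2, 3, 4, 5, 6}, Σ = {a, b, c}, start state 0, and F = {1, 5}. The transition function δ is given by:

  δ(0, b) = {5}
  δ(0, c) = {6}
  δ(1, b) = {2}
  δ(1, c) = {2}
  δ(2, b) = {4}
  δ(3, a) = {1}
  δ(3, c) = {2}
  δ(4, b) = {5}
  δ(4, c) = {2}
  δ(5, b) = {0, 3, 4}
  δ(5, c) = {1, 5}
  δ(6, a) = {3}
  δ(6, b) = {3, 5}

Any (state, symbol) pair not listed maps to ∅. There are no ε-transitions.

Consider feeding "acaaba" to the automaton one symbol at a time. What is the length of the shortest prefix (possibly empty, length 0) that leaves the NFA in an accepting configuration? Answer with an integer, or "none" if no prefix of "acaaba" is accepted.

Start in {0}.
Read 'a': 0→∅; now ∅.
The set is empty and remains empty for the remaining 5 symbols.
No reachable set along the way intersects F.

none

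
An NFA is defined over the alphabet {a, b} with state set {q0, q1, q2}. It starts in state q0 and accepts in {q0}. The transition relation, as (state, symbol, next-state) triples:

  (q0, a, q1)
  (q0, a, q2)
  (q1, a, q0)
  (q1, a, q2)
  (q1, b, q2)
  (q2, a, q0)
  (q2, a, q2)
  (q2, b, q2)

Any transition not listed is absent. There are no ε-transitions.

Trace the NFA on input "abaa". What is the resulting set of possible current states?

{q0, q1, q2}

Start in {q0}.
Read 'a': {q0} → {q1, q2}.
Read 'b': {q1, q2} → {q2}.
Read 'a': {q2} → {q0, q2}.
Read 'a': {q0, q2} → {q0, q1, q2}.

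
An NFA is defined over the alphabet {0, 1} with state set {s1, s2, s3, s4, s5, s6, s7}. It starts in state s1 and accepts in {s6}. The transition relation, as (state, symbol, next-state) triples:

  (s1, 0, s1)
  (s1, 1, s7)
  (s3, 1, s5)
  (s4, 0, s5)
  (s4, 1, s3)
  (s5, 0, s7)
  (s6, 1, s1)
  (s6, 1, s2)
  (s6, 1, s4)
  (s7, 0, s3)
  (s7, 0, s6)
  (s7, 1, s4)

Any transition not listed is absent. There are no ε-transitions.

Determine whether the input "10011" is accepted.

No

Start in {s1}.
Read '1': {s1} → {s7}.
Read '0': {s7} → {s3, s6}.
Read '0': {s3, s6} → ∅.
The set is empty and remains empty for the remaining 2 symbols.
The final set ∅ contains no accepting state.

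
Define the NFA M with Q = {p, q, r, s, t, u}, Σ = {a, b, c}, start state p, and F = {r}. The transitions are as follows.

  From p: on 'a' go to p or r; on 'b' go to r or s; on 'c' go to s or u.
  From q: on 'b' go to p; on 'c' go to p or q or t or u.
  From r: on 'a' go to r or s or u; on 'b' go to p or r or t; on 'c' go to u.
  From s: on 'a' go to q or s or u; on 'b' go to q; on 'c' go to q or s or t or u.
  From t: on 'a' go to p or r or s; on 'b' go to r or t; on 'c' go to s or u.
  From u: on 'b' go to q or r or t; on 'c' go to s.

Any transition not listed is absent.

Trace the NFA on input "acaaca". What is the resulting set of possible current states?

{p, q, r, s, u}

Start in {p}.
Read 'a': {p} → {p, r}.
Read 'c': {p, r} → {s, u}.
Read 'a': {s, u} → {q, s, u}.
Read 'a': {q, s, u} → {q, s, u}.
Read 'c': {q, s, u} → {p, q, s, t, u}.
Read 'a': {p, q, s, t, u} → {p, q, r, s, u}.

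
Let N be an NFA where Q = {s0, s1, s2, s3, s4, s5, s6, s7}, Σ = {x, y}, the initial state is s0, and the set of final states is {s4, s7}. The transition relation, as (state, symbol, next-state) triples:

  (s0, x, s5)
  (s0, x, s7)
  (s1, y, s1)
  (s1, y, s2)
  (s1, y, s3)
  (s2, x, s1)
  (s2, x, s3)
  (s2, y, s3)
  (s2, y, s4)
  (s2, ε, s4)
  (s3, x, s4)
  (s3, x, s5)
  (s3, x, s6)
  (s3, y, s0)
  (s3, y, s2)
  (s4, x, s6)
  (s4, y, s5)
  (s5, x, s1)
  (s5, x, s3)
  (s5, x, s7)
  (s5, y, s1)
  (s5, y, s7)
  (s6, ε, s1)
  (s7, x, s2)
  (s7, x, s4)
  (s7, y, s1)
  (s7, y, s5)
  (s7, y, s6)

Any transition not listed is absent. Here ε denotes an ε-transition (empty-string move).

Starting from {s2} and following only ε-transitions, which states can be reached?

{s2, s4}

Begin with {s2}.
ε-move s2 → s4; add s4.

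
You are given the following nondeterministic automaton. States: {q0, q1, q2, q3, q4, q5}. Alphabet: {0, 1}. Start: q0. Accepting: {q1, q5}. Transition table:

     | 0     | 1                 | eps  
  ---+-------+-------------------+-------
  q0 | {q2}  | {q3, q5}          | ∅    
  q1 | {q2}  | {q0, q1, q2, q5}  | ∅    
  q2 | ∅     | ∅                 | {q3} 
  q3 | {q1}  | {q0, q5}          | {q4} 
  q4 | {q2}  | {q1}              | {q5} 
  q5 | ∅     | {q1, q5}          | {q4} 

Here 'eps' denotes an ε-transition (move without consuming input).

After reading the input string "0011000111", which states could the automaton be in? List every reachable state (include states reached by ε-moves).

{q0, q1, q2, q3, q4, q5}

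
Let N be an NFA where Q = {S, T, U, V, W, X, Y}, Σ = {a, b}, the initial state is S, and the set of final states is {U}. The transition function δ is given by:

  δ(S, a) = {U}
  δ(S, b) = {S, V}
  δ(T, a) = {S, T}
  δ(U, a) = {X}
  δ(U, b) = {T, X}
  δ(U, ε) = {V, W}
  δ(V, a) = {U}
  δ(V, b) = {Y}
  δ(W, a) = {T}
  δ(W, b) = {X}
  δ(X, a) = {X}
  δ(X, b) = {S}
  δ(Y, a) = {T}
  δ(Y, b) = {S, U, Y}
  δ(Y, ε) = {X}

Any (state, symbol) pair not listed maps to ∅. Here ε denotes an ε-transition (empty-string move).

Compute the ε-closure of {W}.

{W}

Begin with {W}.
No ε-moves leave this set, so the closure equals the set itself.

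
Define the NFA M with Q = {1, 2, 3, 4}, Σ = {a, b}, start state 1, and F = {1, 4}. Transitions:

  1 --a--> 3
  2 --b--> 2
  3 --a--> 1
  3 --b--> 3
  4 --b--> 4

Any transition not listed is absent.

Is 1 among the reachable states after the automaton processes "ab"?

Start in {1}.
Read 'a': {1} → {3}.
Read 'b': {3} → {3}.
State 1 is not in {3}.

No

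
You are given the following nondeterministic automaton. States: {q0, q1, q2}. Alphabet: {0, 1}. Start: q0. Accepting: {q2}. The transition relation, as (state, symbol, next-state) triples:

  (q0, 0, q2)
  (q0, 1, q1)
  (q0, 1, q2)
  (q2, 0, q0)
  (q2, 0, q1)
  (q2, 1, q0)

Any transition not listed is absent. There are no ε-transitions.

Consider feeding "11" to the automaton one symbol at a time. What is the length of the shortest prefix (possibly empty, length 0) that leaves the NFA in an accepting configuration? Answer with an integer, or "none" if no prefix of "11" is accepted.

Start in {q0}.
Read '1': q0→{q1, q2}; now {q1, q2}.
None of the earlier sets intersect F, but {q1, q2} does.

1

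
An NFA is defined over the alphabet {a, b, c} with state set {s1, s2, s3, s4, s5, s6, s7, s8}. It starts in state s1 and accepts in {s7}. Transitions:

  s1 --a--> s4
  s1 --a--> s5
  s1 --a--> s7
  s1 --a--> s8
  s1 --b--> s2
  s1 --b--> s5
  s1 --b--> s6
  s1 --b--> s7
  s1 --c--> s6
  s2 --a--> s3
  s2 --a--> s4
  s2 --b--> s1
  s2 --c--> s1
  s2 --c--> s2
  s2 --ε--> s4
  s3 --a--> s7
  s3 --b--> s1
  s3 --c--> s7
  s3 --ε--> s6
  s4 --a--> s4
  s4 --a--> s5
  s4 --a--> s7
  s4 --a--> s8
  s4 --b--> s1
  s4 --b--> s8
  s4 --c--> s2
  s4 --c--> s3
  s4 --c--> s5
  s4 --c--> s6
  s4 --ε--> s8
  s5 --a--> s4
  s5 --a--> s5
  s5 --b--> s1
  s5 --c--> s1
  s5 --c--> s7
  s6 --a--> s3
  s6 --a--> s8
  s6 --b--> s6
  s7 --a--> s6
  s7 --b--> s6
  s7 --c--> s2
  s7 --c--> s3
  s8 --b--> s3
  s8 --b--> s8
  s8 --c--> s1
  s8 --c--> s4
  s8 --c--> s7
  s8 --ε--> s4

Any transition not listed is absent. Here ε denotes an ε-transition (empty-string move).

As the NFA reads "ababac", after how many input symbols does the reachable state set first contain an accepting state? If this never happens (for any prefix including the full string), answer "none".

Start in {s1}.
Read 'a': {s1} → {s4, s5, s7, s8}.
None of the earlier sets intersect F, but {s4, s5, s7, s8} does.

1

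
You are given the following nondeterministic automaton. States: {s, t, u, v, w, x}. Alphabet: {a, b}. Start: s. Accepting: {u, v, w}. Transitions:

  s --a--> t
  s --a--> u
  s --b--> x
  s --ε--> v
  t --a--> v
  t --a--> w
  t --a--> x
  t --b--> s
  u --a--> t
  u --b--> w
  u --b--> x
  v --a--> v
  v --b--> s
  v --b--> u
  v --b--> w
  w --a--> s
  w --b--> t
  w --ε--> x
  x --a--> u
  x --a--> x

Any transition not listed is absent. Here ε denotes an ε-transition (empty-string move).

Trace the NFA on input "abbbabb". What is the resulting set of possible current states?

Start: ε-closure({s}) = {s, v}.
Read 'a': {s, v} → {t, u, v}.
Read 'b': {t, u, v} → {s, u, v, w, x}.
Read 'b': {s, u, v, w, x} → {s, t, u, v, w, x}.
Read 'b': {s, t, u, v, w, x} → {s, t, u, v, w, x}.
Read 'a': {s, t, u, v, w, x} → {s, t, u, v, w, x}.
Read 'b': {s, t, u, v, w, x} → {s, t, u, v, w, x}.
Read 'b': {s, t, u, v, w, x} → {s, t, u, v, w, x}.

{s, t, u, v, w, x}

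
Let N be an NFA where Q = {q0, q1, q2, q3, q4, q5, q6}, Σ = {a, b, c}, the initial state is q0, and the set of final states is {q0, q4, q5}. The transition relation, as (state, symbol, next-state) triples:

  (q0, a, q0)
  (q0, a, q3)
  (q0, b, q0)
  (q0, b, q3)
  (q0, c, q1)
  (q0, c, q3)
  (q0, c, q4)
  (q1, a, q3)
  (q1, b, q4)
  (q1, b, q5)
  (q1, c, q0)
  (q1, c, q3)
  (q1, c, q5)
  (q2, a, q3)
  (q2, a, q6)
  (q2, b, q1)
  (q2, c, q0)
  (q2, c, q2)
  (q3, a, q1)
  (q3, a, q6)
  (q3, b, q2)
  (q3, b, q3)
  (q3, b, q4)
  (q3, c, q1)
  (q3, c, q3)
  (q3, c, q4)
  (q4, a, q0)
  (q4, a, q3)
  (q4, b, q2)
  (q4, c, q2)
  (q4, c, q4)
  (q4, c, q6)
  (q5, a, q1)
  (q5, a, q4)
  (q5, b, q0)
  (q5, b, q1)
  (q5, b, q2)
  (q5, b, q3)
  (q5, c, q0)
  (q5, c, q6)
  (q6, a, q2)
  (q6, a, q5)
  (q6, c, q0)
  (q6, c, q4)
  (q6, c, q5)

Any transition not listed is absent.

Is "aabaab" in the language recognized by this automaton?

Yes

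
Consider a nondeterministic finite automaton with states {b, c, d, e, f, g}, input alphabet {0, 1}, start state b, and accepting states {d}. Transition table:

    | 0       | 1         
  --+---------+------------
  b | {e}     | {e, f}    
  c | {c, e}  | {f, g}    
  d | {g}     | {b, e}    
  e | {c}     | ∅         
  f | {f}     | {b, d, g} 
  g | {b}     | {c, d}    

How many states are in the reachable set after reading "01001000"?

Start in {b}.
Read '0': b→{e}; now {e}.
Read '1': e→∅; now ∅.
The set is empty and remains empty for the remaining 6 symbols.
That set has 0 states.

0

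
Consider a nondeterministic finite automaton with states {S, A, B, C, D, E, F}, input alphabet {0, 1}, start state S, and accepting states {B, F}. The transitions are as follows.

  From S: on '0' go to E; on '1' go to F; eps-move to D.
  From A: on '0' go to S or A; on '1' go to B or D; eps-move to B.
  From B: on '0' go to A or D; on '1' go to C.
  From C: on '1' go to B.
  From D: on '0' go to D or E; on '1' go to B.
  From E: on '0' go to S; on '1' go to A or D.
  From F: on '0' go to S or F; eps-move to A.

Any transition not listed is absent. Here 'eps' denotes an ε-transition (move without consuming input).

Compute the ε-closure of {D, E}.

{D, E}

Begin with {D, E}.
No ε-moves leave this set, so the closure equals the set itself.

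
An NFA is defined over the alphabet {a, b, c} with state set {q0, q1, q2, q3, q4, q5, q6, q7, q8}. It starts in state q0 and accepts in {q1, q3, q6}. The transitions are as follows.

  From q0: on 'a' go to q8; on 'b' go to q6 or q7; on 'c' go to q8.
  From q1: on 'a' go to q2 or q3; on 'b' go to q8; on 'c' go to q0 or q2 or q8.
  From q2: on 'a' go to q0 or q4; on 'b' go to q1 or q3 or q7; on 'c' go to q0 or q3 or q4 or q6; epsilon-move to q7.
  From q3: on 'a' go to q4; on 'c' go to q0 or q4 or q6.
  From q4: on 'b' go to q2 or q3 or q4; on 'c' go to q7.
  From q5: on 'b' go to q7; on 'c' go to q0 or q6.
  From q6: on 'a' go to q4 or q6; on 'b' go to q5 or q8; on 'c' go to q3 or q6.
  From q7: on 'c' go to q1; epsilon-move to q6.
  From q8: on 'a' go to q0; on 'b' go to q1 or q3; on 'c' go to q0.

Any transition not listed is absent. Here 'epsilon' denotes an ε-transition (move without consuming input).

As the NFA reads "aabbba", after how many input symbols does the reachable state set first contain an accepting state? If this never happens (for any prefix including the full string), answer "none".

Start in {q0}.
Read 'a': {q0} → {q8}.
Read 'a': {q8} → {q0}.
Read 'b': {q0} → {q6, q7}.
None of the earlier sets intersect F, but {q6, q7} does.

3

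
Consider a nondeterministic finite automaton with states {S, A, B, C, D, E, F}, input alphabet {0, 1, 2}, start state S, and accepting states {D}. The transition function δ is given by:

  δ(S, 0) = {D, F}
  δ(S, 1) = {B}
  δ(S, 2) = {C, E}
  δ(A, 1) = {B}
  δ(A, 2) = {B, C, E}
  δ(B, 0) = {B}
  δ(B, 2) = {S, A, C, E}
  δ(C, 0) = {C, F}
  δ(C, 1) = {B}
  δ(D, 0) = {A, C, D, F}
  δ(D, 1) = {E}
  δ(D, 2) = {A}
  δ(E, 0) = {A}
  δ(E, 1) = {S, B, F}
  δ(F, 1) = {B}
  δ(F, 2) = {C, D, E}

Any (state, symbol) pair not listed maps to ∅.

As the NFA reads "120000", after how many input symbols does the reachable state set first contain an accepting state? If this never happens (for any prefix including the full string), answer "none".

3

Start in {S}.
Read '1': S→{B}; now {B}.
Read '2': B→{S, A, C, E}; now {S, A, C, E}.
Read '0': S→{D, F}, A→∅, C→{C, F}, E→{A}; now {A, C, D, F}.
None of the earlier sets intersect F, but {A, C, D, F} does.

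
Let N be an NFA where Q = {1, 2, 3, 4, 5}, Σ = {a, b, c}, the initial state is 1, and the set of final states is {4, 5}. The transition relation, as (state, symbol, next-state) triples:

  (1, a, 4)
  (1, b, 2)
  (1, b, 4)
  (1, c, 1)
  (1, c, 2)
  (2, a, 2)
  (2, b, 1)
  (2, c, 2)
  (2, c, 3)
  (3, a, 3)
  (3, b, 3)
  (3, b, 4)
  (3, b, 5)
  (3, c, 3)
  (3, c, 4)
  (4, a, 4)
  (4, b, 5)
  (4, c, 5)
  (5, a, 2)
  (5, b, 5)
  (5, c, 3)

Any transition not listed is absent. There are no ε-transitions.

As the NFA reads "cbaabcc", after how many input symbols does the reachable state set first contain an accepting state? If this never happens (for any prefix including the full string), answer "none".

2

Start in {1}.
Read 'c': 1→{1, 2}; now {1, 2}.
Read 'b': 1→{2, 4}, 2→{1}; now {1, 2, 4}.
None of the earlier sets intersect F, but {1, 2, 4} does.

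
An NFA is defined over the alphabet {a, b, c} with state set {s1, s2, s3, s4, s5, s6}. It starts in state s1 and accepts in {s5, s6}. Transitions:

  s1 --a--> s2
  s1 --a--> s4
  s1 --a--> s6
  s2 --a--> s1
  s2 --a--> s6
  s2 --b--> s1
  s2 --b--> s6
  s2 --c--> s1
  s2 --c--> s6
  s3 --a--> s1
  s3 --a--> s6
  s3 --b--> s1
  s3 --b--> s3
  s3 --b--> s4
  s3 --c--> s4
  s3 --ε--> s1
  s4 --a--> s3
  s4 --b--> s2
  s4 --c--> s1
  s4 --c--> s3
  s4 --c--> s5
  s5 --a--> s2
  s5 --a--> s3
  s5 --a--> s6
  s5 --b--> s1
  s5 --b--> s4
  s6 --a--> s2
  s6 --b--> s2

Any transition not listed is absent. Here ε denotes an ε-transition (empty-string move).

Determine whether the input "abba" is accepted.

Start in {s1}.
Read 'a': {s1} → {s2, s4, s6}.
Read 'b': {s2, s4, s6} → {s1, s2, s6}.
Read 'b': {s1, s2, s6} → {s1, s2, s6}.
Read 'a': {s1, s2, s6} → {s1, s2, s4, s6}.
The final set {s1, s2, s4, s6} contains the accepting state s6.

Yes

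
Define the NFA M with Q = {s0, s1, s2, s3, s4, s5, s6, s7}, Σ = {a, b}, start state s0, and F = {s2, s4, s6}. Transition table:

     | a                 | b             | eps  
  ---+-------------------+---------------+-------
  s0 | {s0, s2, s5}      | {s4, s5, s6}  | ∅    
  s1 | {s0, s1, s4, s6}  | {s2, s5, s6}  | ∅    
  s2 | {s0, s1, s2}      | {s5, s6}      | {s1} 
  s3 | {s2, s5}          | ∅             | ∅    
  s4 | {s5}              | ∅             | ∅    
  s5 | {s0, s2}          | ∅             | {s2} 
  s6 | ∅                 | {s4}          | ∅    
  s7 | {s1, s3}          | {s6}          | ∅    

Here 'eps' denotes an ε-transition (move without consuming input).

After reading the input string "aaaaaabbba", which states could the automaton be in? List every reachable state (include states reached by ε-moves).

{s0, s1, s2, s4, s5, s6}

Start in {s0}.
Read 'a': {s0} → {s0, s1, s2, s5}.
Read 'a': {s0, s1, s2, s5} → {s0, s1, s2, s4, s5, s6}.
Read 'a': {s0, s1, s2, s4, s5, s6} → {s0, s1, s2, s4, s5, s6}.
Read 'a': {s0, s1, s2, s4, s5, s6} → {s0, s1, s2, s4, s5, s6}.
Read 'a': {s0, s1, s2, s4, s5, s6} → {s0, s1, s2, s4, s5, s6}.
Read 'a': {s0, s1, s2, s4, s5, s6} → {s0, s1, s2, s4, s5, s6}.
Read 'b': {s0, s1, s2, s4, s5, s6} → {s1, s2, s4, s5, s6}.
Read 'b': {s1, s2, s4, s5, s6} → {s1, s2, s4, s5, s6}.
Read 'b': {s1, s2, s4, s5, s6} → {s1, s2, s4, s5, s6}.
Read 'a': {s1, s2, s4, s5, s6} → {s0, s1, s2, s4, s5, s6}.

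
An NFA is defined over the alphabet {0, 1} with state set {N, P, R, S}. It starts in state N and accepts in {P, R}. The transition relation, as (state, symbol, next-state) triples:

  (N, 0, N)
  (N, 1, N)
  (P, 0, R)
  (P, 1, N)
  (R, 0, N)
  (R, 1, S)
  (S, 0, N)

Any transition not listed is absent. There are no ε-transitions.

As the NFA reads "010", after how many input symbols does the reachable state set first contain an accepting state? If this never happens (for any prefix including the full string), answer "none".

none

Start in {N}.
Read '0': {N} → {N}.
Read '1': {N} → {N}.
Read '0': {N} → {N}.
No reachable set along the way intersects F.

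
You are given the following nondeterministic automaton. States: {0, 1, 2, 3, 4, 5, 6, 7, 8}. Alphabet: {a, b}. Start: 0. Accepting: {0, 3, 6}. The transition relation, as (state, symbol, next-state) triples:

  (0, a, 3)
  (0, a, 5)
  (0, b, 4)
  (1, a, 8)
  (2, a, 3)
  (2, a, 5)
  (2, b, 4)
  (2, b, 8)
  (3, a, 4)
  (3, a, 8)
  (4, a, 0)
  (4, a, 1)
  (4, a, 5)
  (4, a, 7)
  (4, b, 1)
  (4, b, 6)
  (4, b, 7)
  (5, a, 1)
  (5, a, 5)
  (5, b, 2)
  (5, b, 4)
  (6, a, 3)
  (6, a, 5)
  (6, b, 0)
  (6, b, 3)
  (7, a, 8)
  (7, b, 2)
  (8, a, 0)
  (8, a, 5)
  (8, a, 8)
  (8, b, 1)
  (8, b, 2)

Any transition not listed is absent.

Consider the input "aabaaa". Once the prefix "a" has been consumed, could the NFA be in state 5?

Start in {0}.
Read 'a': 0→{3, 5}; now {3, 5}.
State 5 is in {3, 5}.

Yes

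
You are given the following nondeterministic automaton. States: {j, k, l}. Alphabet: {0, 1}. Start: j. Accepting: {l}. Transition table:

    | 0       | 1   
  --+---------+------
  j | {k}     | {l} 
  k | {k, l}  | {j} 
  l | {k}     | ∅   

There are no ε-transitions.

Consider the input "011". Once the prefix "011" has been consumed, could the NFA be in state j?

No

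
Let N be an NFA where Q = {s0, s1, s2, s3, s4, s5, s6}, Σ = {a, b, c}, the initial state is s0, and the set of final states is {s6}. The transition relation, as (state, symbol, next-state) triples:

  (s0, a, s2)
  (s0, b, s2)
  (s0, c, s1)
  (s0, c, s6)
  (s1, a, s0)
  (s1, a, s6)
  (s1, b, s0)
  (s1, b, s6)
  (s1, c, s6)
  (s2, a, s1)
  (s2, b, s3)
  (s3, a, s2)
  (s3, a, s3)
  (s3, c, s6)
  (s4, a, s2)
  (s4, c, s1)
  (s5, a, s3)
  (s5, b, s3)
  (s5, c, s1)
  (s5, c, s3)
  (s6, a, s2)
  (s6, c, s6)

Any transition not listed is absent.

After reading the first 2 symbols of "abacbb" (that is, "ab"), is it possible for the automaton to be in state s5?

Start in {s0}.
Read 'a': s0→{s2}; now {s2}.
Read 'b': s2→{s3}; now {s3}.
State s5 is not in {s3}.

No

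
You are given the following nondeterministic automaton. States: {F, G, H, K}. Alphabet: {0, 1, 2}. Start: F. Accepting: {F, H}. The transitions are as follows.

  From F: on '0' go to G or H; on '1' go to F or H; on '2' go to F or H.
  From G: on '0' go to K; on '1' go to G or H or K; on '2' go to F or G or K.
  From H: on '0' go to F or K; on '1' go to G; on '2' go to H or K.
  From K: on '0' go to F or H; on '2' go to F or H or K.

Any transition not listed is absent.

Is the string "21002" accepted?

Yes

Start in {F}.
Read '2': F→{F, H}; now {F, H}.
Read '1': F→{F, H}, H→{G}; now {F, G, H}.
Read '0': F→{G, H}, G→{K}, H→{F, K}; now {F, G, H, K}.
Read '0': F→{G, H}, G→{K}, H→{F, K}, K→{F, H}; now {F, G, H, K}.
Read '2': F→{F, H}, G→{F, G, K}, H→{H, K}, K→{F, H, K}; now {F, G, H, K}.
The final set {F, G, H, K} contains the accepting states F, H.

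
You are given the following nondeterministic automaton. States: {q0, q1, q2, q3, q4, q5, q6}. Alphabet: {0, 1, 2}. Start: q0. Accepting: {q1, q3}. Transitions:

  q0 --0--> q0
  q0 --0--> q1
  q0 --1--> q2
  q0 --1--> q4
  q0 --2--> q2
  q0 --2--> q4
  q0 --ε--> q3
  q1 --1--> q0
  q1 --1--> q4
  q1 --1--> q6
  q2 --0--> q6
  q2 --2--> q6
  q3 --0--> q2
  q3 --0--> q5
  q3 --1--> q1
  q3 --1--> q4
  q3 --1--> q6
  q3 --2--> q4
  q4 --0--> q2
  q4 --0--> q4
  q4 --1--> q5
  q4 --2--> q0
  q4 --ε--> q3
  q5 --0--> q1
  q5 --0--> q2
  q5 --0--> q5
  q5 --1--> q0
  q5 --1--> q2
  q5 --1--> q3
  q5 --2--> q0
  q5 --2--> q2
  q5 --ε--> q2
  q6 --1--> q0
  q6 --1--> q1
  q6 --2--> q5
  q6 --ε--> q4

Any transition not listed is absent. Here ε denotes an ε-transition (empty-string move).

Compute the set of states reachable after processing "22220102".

Start: ε-closure({q0}) = {q0, q3}.
Read '2': {q0, q3} → {q2, q3, q4}.
Read '2': {q2, q3, q4} → {q0, q3, q4, q6}.
Read '2': {q0, q3, q4, q6} → {q0, q2, q3, q4, q5}.
Read '2': {q0, q2, q3, q4, q5} → {q0, q2, q3, q4, q6}.
Read '0': {q0, q2, q3, q4, q6} → {q0, q1, q2, q3, q4, q5, q6}.
Read '1': {q0, q1, q2, q3, q4, q5, q6} → {q0, q1, q2, q3, q4, q5, q6}.
Read '0': {q0, q1, q2, q3, q4, q5, q6} → {q0, q1, q2, q3, q4, q5, q6}.
Read '2': {q0, q1, q2, q3, q4, q5, q6} → {q0, q2, q3, q4, q5, q6}.

{q0, q2, q3, q4, q5, q6}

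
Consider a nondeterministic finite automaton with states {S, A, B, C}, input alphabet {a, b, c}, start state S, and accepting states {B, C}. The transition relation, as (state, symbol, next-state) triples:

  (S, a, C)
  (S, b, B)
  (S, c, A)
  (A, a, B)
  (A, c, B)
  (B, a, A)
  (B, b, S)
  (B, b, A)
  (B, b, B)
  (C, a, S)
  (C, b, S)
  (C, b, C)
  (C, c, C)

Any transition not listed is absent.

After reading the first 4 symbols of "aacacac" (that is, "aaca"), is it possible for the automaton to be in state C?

Start in {S}.
Read 'a': {S} → {C}.
Read 'a': {C} → {S}.
Read 'c': {S} → {A}.
Read 'a': {A} → {B}.
State C is not in {B}.

No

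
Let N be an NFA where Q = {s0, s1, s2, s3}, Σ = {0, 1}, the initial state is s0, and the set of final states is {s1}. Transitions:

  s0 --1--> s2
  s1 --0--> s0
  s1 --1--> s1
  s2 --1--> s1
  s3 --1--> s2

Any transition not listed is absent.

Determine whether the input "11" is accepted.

Yes

Start in {s0}.
Read '1': {s0} → {s2}.
Read '1': {s2} → {s1}.
The final set {s1} contains the accepting state s1.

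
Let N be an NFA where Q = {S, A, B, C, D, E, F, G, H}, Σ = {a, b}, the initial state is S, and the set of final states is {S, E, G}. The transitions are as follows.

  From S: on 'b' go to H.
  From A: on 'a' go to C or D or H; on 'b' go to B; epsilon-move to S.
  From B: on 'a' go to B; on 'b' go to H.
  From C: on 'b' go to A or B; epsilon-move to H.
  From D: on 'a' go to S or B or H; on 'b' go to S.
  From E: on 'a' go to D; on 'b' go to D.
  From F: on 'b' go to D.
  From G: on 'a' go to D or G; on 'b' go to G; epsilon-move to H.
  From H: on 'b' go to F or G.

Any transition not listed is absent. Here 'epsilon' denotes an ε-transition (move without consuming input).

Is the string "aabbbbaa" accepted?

Start in {S}.
Read 'a': {S} → ∅.
The set is empty and remains empty for the remaining 7 symbols.
The final set ∅ contains no accepting state.

No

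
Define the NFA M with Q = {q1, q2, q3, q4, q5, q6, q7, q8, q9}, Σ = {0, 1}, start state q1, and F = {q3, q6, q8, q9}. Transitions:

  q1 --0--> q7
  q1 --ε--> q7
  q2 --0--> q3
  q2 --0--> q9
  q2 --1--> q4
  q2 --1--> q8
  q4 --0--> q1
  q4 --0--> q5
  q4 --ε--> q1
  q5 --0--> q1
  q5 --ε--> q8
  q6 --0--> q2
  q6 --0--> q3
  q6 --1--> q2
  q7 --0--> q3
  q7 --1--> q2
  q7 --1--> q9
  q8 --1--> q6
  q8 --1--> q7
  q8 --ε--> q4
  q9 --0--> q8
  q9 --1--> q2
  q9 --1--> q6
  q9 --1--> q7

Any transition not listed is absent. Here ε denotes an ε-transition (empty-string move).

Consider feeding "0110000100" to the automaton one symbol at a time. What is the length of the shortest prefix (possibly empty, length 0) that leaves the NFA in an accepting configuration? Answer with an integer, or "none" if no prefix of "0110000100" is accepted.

1

Start: ε-closure({q1}) = {q1, q7}.
Read '0': {q1, q7} → {q3, q7}.
None of the earlier sets intersect F, but {q3, q7} does.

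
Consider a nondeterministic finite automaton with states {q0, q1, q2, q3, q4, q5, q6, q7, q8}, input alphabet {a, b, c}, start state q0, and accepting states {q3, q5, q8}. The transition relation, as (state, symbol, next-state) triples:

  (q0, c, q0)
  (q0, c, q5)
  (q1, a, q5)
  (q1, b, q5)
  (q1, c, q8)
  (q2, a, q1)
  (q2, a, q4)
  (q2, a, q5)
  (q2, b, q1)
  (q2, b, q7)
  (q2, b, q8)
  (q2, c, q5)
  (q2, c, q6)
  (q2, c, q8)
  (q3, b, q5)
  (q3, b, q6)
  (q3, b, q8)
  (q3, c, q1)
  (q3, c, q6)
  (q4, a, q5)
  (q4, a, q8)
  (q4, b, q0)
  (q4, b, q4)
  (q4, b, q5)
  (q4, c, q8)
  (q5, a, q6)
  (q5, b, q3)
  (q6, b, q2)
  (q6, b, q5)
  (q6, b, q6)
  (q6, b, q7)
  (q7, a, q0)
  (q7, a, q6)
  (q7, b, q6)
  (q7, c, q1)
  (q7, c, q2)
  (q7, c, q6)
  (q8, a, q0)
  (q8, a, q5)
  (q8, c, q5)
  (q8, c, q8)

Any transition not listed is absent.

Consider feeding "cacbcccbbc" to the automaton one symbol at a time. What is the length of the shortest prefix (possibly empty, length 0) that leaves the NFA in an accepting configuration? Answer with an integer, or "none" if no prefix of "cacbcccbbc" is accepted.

Start in {q0}.
Read 'c': q0→{q0, q5}; now {q0, q5}.
None of the earlier sets intersect F, but {q0, q5} does.

1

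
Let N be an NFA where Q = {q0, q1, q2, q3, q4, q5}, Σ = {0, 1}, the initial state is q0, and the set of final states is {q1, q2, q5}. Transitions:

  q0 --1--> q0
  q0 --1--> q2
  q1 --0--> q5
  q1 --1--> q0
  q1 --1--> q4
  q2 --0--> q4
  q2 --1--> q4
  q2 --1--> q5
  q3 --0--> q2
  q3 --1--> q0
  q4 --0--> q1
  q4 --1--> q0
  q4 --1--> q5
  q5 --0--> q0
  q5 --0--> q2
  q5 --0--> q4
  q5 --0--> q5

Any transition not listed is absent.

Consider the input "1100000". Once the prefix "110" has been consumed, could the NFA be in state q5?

Yes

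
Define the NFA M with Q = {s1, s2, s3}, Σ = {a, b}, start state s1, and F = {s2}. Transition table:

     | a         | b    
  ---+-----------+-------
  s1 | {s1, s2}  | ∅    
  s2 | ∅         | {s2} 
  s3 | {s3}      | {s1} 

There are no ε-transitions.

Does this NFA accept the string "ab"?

Yes

Start in {s1}.
Read 'a': {s1} → {s1, s2}.
Read 'b': {s1, s2} → {s2}.
The final set {s2} contains the accepting state s2.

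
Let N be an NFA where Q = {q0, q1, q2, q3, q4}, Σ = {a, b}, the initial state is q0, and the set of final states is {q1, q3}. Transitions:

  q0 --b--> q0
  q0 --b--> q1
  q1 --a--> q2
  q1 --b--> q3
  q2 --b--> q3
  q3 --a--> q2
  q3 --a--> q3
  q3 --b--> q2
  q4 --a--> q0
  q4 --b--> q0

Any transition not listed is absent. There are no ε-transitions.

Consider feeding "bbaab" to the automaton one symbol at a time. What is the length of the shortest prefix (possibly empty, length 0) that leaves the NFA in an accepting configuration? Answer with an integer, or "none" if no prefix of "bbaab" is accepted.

Start in {q0}.
Read 'b': q0→{q0, q1}; now {q0, q1}.
None of the earlier sets intersect F, but {q0, q1} does.

1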